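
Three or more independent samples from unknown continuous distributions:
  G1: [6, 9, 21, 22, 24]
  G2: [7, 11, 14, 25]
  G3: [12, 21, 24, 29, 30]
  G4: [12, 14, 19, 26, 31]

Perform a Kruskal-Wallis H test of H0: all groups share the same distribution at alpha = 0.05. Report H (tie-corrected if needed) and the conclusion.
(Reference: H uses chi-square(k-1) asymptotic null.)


Step 1: Combine all N = 19 observations and assign midranks.
sorted (value, group, rank): (6,G1,1), (7,G2,2), (9,G1,3), (11,G2,4), (12,G3,5.5), (12,G4,5.5), (14,G2,7.5), (14,G4,7.5), (19,G4,9), (21,G1,10.5), (21,G3,10.5), (22,G1,12), (24,G1,13.5), (24,G3,13.5), (25,G2,15), (26,G4,16), (29,G3,17), (30,G3,18), (31,G4,19)
Step 2: Sum ranks within each group.
R_1 = 40 (n_1 = 5)
R_2 = 28.5 (n_2 = 4)
R_3 = 64.5 (n_3 = 5)
R_4 = 57 (n_4 = 5)
Step 3: H = 12/(N(N+1)) * sum(R_i^2/n_i) - 3(N+1)
     = 12/(19*20) * (40^2/5 + 28.5^2/4 + 64.5^2/5 + 57^2/5) - 3*20
     = 0.031579 * 2004.91 - 60
     = 3.313026.
Step 4: Ties present; correction factor C = 1 - 24/(19^3 - 19) = 0.996491. Corrected H = 3.313026 / 0.996491 = 3.324692.
Step 5: Under H0, H ~ chi^2(3); p-value = 0.344221.
Step 6: alpha = 0.05. fail to reject H0.

H = 3.3247, df = 3, p = 0.344221, fail to reject H0.


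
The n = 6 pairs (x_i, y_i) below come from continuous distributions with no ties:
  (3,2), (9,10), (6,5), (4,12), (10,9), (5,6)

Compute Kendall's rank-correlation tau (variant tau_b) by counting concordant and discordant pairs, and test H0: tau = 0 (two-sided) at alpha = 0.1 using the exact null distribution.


Step 1: Enumerate the 15 unordered pairs (i,j) with i<j and classify each by sign(x_j-x_i) * sign(y_j-y_i).
  (1,2):dx=+6,dy=+8->C; (1,3):dx=+3,dy=+3->C; (1,4):dx=+1,dy=+10->C; (1,5):dx=+7,dy=+7->C
  (1,6):dx=+2,dy=+4->C; (2,3):dx=-3,dy=-5->C; (2,4):dx=-5,dy=+2->D; (2,5):dx=+1,dy=-1->D
  (2,6):dx=-4,dy=-4->C; (3,4):dx=-2,dy=+7->D; (3,5):dx=+4,dy=+4->C; (3,6):dx=-1,dy=+1->D
  (4,5):dx=+6,dy=-3->D; (4,6):dx=+1,dy=-6->D; (5,6):dx=-5,dy=-3->C
Step 2: C = 9, D = 6, total pairs = 15.
Step 3: tau = (C - D)/(n(n-1)/2) = (9 - 6)/15 = 0.200000.
Step 4: Exact two-sided p-value (enumerate n! = 720 permutations of y under H0): p = 0.719444.
Step 5: alpha = 0.1. fail to reject H0.

tau_b = 0.2000 (C=9, D=6), p = 0.719444, fail to reject H0.


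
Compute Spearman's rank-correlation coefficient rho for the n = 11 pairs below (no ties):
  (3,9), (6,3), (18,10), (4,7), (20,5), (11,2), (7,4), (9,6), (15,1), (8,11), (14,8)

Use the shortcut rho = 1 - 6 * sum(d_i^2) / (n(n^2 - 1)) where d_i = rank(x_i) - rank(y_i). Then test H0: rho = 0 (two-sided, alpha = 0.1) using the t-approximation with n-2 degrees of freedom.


Step 1: Rank x and y separately (midranks; no ties here).
rank(x): 3->1, 6->3, 18->10, 4->2, 20->11, 11->7, 7->4, 9->6, 15->9, 8->5, 14->8
rank(y): 9->9, 3->3, 10->10, 7->7, 5->5, 2->2, 4->4, 6->6, 1->1, 11->11, 8->8
Step 2: d_i = R_x(i) - R_y(i); compute d_i^2.
  (1-9)^2=64, (3-3)^2=0, (10-10)^2=0, (2-7)^2=25, (11-5)^2=36, (7-2)^2=25, (4-4)^2=0, (6-6)^2=0, (9-1)^2=64, (5-11)^2=36, (8-8)^2=0
sum(d^2) = 250.
Step 3: rho = 1 - 6*250 / (11*(11^2 - 1)) = 1 - 1500/1320 = -0.136364.
Step 4: Under H0, t = rho * sqrt((n-2)/(1-rho^2)) = -0.4129 ~ t(9).
Step 5: Two-sided p-value from the t-distribution with 9 df = 0.689309.
Step 6: alpha = 0.1. fail to reject H0.

rho = -0.1364, p = 0.689309, fail to reject H0 at alpha = 0.1.


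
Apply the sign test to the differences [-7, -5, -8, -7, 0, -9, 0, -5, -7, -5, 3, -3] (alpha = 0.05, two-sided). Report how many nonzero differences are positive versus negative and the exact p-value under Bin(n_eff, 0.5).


Step 1: Discard zero differences. Original n = 12; n_eff = number of nonzero differences = 10.
Nonzero differences (with sign): -7, -5, -8, -7, -9, -5, -7, -5, +3, -3
Step 2: Count signs: positive = 1, negative = 9.
Step 3: Under H0: P(positive) = 0.5, so the number of positives S ~ Bin(10, 0.5).
Step 4: Two-sided exact p-value = sum of Bin(10,0.5) probabilities at or below the observed probability = 0.021484.
Step 5: alpha = 0.05. reject H0.

n_eff = 10, pos = 1, neg = 9, p = 0.021484, reject H0.


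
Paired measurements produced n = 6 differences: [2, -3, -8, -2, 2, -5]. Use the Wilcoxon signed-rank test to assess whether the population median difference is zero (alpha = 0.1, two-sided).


Step 1: Drop any zero differences (none here) and take |d_i|.
|d| = [2, 3, 8, 2, 2, 5]
Step 2: Midrank |d_i| (ties get averaged ranks).
ranks: |2|->2, |3|->4, |8|->6, |2|->2, |2|->2, |5|->5
Step 3: Attach original signs; sum ranks with positive sign and with negative sign.
W+ = 2 + 2 = 4
W- = 4 + 6 + 2 + 5 = 17
(Check: W+ + W- = 21 should equal n(n+1)/2 = 21.)
Step 4: Test statistic W = min(W+, W-) = 4.
Step 5: Ties in |d|, so use the tie-corrected normal approximation.
        E[W] = n(n+1)/4 = 6*7/4 = 10.5.
        Tie groups: |d|=2 (t=3); sum(t^3 - t) = 24.
        Var[W] = n(n+1)(2n+1)/24 - sum(t^3-t)/48 = 546/24 - 24/48 = 22.25.
        z = (W - E[W]) / sqrt(Var[W]) = (4 - 10.5) / 4.7170 = -1.3780.
        Two-sided p = 2*Phi(z) = 0.168204.
Step 6: alpha = 0.1. fail to reject H0.

W+ = 4, W- = 17, W = min = 4, p = 0.168204, fail to reject H0.


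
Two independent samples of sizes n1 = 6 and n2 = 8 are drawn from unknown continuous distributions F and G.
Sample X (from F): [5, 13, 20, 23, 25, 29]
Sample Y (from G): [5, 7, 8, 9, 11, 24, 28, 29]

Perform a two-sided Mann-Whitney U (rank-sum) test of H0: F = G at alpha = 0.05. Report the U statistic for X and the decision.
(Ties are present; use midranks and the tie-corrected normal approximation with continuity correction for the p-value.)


Step 1: Combine and sort all 14 observations; assign midranks.
sorted (value, group): (5,X), (5,Y), (7,Y), (8,Y), (9,Y), (11,Y), (13,X), (20,X), (23,X), (24,Y), (25,X), (28,Y), (29,X), (29,Y)
ranks: 5->1.5, 5->1.5, 7->3, 8->4, 9->5, 11->6, 13->7, 20->8, 23->9, 24->10, 25->11, 28->12, 29->13.5, 29->13.5
Step 2: Rank sum for X: R1 = 1.5 + 7 + 8 + 9 + 11 + 13.5 = 50.
Step 3: U_X = R1 - n1(n1+1)/2 = 50 - 6*7/2 = 50 - 21 = 29.
       U_Y = n1*n2 - U_X = 48 - 29 = 19.
Step 4: Ties are present, so use the tie-corrected normal approximation (with continuity correction) for the p-value.
Step 5: p-value = 0.560413; compare to alpha = 0.05. fail to reject H0.

U_X = 29, p = 0.560413, fail to reject H0 at alpha = 0.05.


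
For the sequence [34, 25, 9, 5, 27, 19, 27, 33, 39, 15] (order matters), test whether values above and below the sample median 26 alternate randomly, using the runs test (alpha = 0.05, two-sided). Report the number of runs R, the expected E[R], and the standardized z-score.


Step 1: Compute median = 26; label A = above, B = below.
Labels in order: ABBBABAAAB  (n_A = 5, n_B = 5)
Step 2: Count runs R = 6.
Step 3: Under H0 (random ordering), E[R] = 2*n_A*n_B/(n_A+n_B) + 1 = 2*5*5/10 + 1 = 6.0000.
        Var[R] = 2*n_A*n_B*(2*n_A*n_B - n_A - n_B) / ((n_A+n_B)^2 * (n_A+n_B-1)) = 2000/900 = 2.2222.
        SD[R] = 1.4907.
Step 4: R = E[R], so z = 0 with no continuity correction.
Step 5: Two-sided p-value via normal approximation = 2*(1 - Phi(|z|)) = 1.000000.
Step 6: alpha = 0.05. fail to reject H0.

R = 6, z = 0.0000, p = 1.000000, fail to reject H0.


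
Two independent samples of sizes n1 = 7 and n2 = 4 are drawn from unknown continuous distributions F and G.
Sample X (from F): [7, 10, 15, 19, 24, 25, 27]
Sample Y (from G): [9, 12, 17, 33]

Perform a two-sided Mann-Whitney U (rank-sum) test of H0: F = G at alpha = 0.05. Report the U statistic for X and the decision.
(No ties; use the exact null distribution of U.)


Step 1: Combine and sort all 11 observations; assign midranks.
sorted (value, group): (7,X), (9,Y), (10,X), (12,Y), (15,X), (17,Y), (19,X), (24,X), (25,X), (27,X), (33,Y)
ranks: 7->1, 9->2, 10->3, 12->4, 15->5, 17->6, 19->7, 24->8, 25->9, 27->10, 33->11
Step 2: Rank sum for X: R1 = 1 + 3 + 5 + 7 + 8 + 9 + 10 = 43.
Step 3: U_X = R1 - n1(n1+1)/2 = 43 - 7*8/2 = 43 - 28 = 15.
       U_Y = n1*n2 - U_X = 28 - 15 = 13.
Step 4: No ties, so the exact null distribution of U (based on enumerating the C(11,7) = 330 equally likely rank assignments) gives the two-sided p-value.
Step 5: p-value = 0.927273; compare to alpha = 0.05. fail to reject H0.

U_X = 15, p = 0.927273, fail to reject H0 at alpha = 0.05.


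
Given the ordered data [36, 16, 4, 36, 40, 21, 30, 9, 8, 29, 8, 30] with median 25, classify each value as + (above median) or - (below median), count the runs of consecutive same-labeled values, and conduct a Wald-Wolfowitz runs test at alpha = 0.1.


Step 1: Compute median = 25; label A = above, B = below.
Labels in order: ABBAABABBABA  (n_A = 6, n_B = 6)
Step 2: Count runs R = 9.
Step 3: Under H0 (random ordering), E[R] = 2*n_A*n_B/(n_A+n_B) + 1 = 2*6*6/12 + 1 = 7.0000.
        Var[R] = 2*n_A*n_B*(2*n_A*n_B - n_A - n_B) / ((n_A+n_B)^2 * (n_A+n_B-1)) = 4320/1584 = 2.7273.
        SD[R] = 1.6514.
Step 4: Continuity-corrected z = (R - 0.5 - E[R]) / SD[R] = (9 - 0.5 - 7.0000) / 1.6514 = 0.9083.
Step 5: Two-sided p-value via normal approximation = 2*(1 - Phi(|z|)) = 0.363722.
Step 6: alpha = 0.1. fail to reject H0.

R = 9, z = 0.9083, p = 0.363722, fail to reject H0.


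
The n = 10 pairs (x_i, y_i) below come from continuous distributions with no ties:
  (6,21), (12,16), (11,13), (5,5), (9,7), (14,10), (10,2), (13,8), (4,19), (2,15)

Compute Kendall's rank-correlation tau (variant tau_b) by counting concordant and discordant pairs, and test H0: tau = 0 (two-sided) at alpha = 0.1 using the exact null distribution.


Step 1: Enumerate the 45 unordered pairs (i,j) with i<j and classify each by sign(x_j-x_i) * sign(y_j-y_i).
  (1,2):dx=+6,dy=-5->D; (1,3):dx=+5,dy=-8->D; (1,4):dx=-1,dy=-16->C; (1,5):dx=+3,dy=-14->D
  (1,6):dx=+8,dy=-11->D; (1,7):dx=+4,dy=-19->D; (1,8):dx=+7,dy=-13->D; (1,9):dx=-2,dy=-2->C
  (1,10):dx=-4,dy=-6->C; (2,3):dx=-1,dy=-3->C; (2,4):dx=-7,dy=-11->C; (2,5):dx=-3,dy=-9->C
  (2,6):dx=+2,dy=-6->D; (2,7):dx=-2,dy=-14->C; (2,8):dx=+1,dy=-8->D; (2,9):dx=-8,dy=+3->D
  (2,10):dx=-10,dy=-1->C; (3,4):dx=-6,dy=-8->C; (3,5):dx=-2,dy=-6->C; (3,6):dx=+3,dy=-3->D
  (3,7):dx=-1,dy=-11->C; (3,8):dx=+2,dy=-5->D; (3,9):dx=-7,dy=+6->D; (3,10):dx=-9,dy=+2->D
  (4,5):dx=+4,dy=+2->C; (4,6):dx=+9,dy=+5->C; (4,7):dx=+5,dy=-3->D; (4,8):dx=+8,dy=+3->C
  (4,9):dx=-1,dy=+14->D; (4,10):dx=-3,dy=+10->D; (5,6):dx=+5,dy=+3->C; (5,7):dx=+1,dy=-5->D
  (5,8):dx=+4,dy=+1->C; (5,9):dx=-5,dy=+12->D; (5,10):dx=-7,dy=+8->D; (6,7):dx=-4,dy=-8->C
  (6,8):dx=-1,dy=-2->C; (6,9):dx=-10,dy=+9->D; (6,10):dx=-12,dy=+5->D; (7,8):dx=+3,dy=+6->C
  (7,9):dx=-6,dy=+17->D; (7,10):dx=-8,dy=+13->D; (8,9):dx=-9,dy=+11->D; (8,10):dx=-11,dy=+7->D
  (9,10):dx=-2,dy=-4->C
Step 2: C = 20, D = 25, total pairs = 45.
Step 3: tau = (C - D)/(n(n-1)/2) = (20 - 25)/45 = -0.111111.
Step 4: Exact two-sided p-value (enumerate n! = 3628800 permutations of y under H0): p = 0.727490.
Step 5: alpha = 0.1. fail to reject H0.

tau_b = -0.1111 (C=20, D=25), p = 0.727490, fail to reject H0.


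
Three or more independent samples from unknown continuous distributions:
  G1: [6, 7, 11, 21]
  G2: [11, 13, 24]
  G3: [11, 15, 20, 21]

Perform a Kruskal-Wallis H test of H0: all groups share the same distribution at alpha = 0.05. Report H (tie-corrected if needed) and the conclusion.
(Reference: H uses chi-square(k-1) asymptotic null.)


Step 1: Combine all N = 11 observations and assign midranks.
sorted (value, group, rank): (6,G1,1), (7,G1,2), (11,G1,4), (11,G2,4), (11,G3,4), (13,G2,6), (15,G3,7), (20,G3,8), (21,G1,9.5), (21,G3,9.5), (24,G2,11)
Step 2: Sum ranks within each group.
R_1 = 16.5 (n_1 = 4)
R_2 = 21 (n_2 = 3)
R_3 = 28.5 (n_3 = 4)
Step 3: H = 12/(N(N+1)) * sum(R_i^2/n_i) - 3(N+1)
     = 12/(11*12) * (16.5^2/4 + 21^2/3 + 28.5^2/4) - 3*12
     = 0.090909 * 418.125 - 36
     = 2.011364.
Step 4: Ties present; correction factor C = 1 - 30/(11^3 - 11) = 0.977273. Corrected H = 2.011364 / 0.977273 = 2.058140.
Step 5: Under H0, H ~ chi^2(2); p-value = 0.357339.
Step 6: alpha = 0.05. fail to reject H0.

H = 2.0581, df = 2, p = 0.357339, fail to reject H0.


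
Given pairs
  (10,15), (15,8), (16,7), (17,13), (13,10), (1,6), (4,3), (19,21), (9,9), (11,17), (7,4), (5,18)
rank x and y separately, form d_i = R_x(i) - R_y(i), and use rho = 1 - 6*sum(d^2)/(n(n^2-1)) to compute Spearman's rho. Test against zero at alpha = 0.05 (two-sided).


Step 1: Rank x and y separately (midranks; no ties here).
rank(x): 10->6, 15->9, 16->10, 17->11, 13->8, 1->1, 4->2, 19->12, 9->5, 11->7, 7->4, 5->3
rank(y): 15->9, 8->5, 7->4, 13->8, 10->7, 6->3, 3->1, 21->12, 9->6, 17->10, 4->2, 18->11
Step 2: d_i = R_x(i) - R_y(i); compute d_i^2.
  (6-9)^2=9, (9-5)^2=16, (10-4)^2=36, (11-8)^2=9, (8-7)^2=1, (1-3)^2=4, (2-1)^2=1, (12-12)^2=0, (5-6)^2=1, (7-10)^2=9, (4-2)^2=4, (3-11)^2=64
sum(d^2) = 154.
Step 3: rho = 1 - 6*154 / (12*(12^2 - 1)) = 1 - 924/1716 = 0.461538.
Step 4: Under H0, t = rho * sqrt((n-2)/(1-rho^2)) = 1.6452 ~ t(10).
Step 5: Two-sided p-value from the t-distribution with 10 df = 0.130948.
Step 6: alpha = 0.05. fail to reject H0.

rho = 0.4615, p = 0.130948, fail to reject H0 at alpha = 0.05.


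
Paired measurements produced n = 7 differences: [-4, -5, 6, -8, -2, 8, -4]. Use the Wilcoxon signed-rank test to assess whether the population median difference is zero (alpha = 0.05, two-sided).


Step 1: Drop any zero differences (none here) and take |d_i|.
|d| = [4, 5, 6, 8, 2, 8, 4]
Step 2: Midrank |d_i| (ties get averaged ranks).
ranks: |4|->2.5, |5|->4, |6|->5, |8|->6.5, |2|->1, |8|->6.5, |4|->2.5
Step 3: Attach original signs; sum ranks with positive sign and with negative sign.
W+ = 5 + 6.5 = 11.5
W- = 2.5 + 4 + 6.5 + 1 + 2.5 = 16.5
(Check: W+ + W- = 28 should equal n(n+1)/2 = 28.)
Step 4: Test statistic W = min(W+, W-) = 11.5.
Step 5: Ties in |d|, so use the tie-corrected normal approximation.
        E[W] = n(n+1)/4 = 7*8/4 = 14.
        Tie groups: |d|=4 (t=2), |d|=8 (t=2); sum(t^3 - t) = 12.
        Var[W] = n(n+1)(2n+1)/24 - sum(t^3-t)/48 = 840/24 - 12/48 = 34.75.
        z = (W - E[W]) / sqrt(Var[W]) = (11.5 - 14) / 5.8949 = -0.4241.
        Two-sided p = 2*Phi(z) = 0.671497.
Step 6: alpha = 0.05. fail to reject H0.

W+ = 11.5, W- = 16.5, W = min = 11.5, p = 0.671497, fail to reject H0.


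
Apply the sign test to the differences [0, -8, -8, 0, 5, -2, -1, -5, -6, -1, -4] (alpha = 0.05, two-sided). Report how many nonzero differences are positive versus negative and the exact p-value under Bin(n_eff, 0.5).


Step 1: Discard zero differences. Original n = 11; n_eff = number of nonzero differences = 9.
Nonzero differences (with sign): -8, -8, +5, -2, -1, -5, -6, -1, -4
Step 2: Count signs: positive = 1, negative = 8.
Step 3: Under H0: P(positive) = 0.5, so the number of positives S ~ Bin(9, 0.5).
Step 4: Two-sided exact p-value = sum of Bin(9,0.5) probabilities at or below the observed probability = 0.039062.
Step 5: alpha = 0.05. reject H0.

n_eff = 9, pos = 1, neg = 8, p = 0.039062, reject H0.


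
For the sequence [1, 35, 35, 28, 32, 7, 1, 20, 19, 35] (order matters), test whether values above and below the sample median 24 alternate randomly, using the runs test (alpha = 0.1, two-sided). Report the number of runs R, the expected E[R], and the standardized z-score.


Step 1: Compute median = 24; label A = above, B = below.
Labels in order: BAAAABBBBA  (n_A = 5, n_B = 5)
Step 2: Count runs R = 4.
Step 3: Under H0 (random ordering), E[R] = 2*n_A*n_B/(n_A+n_B) + 1 = 2*5*5/10 + 1 = 6.0000.
        Var[R] = 2*n_A*n_B*(2*n_A*n_B - n_A - n_B) / ((n_A+n_B)^2 * (n_A+n_B-1)) = 2000/900 = 2.2222.
        SD[R] = 1.4907.
Step 4: Continuity-corrected z = (R + 0.5 - E[R]) / SD[R] = (4 + 0.5 - 6.0000) / 1.4907 = -1.0062.
Step 5: Two-sided p-value via normal approximation = 2*(1 - Phi(|z|)) = 0.314305.
Step 6: alpha = 0.1. fail to reject H0.

R = 4, z = -1.0062, p = 0.314305, fail to reject H0.


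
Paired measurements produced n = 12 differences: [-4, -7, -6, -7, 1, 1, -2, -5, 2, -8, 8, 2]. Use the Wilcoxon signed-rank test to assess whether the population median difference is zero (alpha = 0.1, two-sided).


Step 1: Drop any zero differences (none here) and take |d_i|.
|d| = [4, 7, 6, 7, 1, 1, 2, 5, 2, 8, 8, 2]
Step 2: Midrank |d_i| (ties get averaged ranks).
ranks: |4|->6, |7|->9.5, |6|->8, |7|->9.5, |1|->1.5, |1|->1.5, |2|->4, |5|->7, |2|->4, |8|->11.5, |8|->11.5, |2|->4
Step 3: Attach original signs; sum ranks with positive sign and with negative sign.
W+ = 1.5 + 1.5 + 4 + 11.5 + 4 = 22.5
W- = 6 + 9.5 + 8 + 9.5 + 4 + 7 + 11.5 = 55.5
(Check: W+ + W- = 78 should equal n(n+1)/2 = 78.)
Step 4: Test statistic W = min(W+, W-) = 22.5.
Step 5: Ties in |d|, so use the tie-corrected normal approximation.
        E[W] = n(n+1)/4 = 12*13/4 = 39.
        Tie groups: |d|=1 (t=2), |d|=2 (t=3), |d|=7 (t=2), |d|=8 (t=2); sum(t^3 - t) = 42.
        Var[W] = n(n+1)(2n+1)/24 - sum(t^3-t)/48 = 3900/24 - 42/48 = 161.625.
        z = (W - E[W]) / sqrt(Var[W]) = (22.5 - 39) / 12.7132 = -1.2979.
        Two-sided p = 2*Phi(z) = 0.194334.
Step 6: alpha = 0.1. fail to reject H0.

W+ = 22.5, W- = 55.5, W = min = 22.5, p = 0.194334, fail to reject H0.


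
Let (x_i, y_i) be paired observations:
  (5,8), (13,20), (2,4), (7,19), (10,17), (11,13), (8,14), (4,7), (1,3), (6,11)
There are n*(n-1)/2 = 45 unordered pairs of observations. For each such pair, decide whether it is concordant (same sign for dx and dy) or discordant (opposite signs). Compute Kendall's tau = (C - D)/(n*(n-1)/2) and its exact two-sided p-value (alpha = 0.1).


Step 1: Enumerate the 45 unordered pairs (i,j) with i<j and classify each by sign(x_j-x_i) * sign(y_j-y_i).
  (1,2):dx=+8,dy=+12->C; (1,3):dx=-3,dy=-4->C; (1,4):dx=+2,dy=+11->C; (1,5):dx=+5,dy=+9->C
  (1,6):dx=+6,dy=+5->C; (1,7):dx=+3,dy=+6->C; (1,8):dx=-1,dy=-1->C; (1,9):dx=-4,dy=-5->C
  (1,10):dx=+1,dy=+3->C; (2,3):dx=-11,dy=-16->C; (2,4):dx=-6,dy=-1->C; (2,5):dx=-3,dy=-3->C
  (2,6):dx=-2,dy=-7->C; (2,7):dx=-5,dy=-6->C; (2,8):dx=-9,dy=-13->C; (2,9):dx=-12,dy=-17->C
  (2,10):dx=-7,dy=-9->C; (3,4):dx=+5,dy=+15->C; (3,5):dx=+8,dy=+13->C; (3,6):dx=+9,dy=+9->C
  (3,7):dx=+6,dy=+10->C; (3,8):dx=+2,dy=+3->C; (3,9):dx=-1,dy=-1->C; (3,10):dx=+4,dy=+7->C
  (4,5):dx=+3,dy=-2->D; (4,6):dx=+4,dy=-6->D; (4,7):dx=+1,dy=-5->D; (4,8):dx=-3,dy=-12->C
  (4,9):dx=-6,dy=-16->C; (4,10):dx=-1,dy=-8->C; (5,6):dx=+1,dy=-4->D; (5,7):dx=-2,dy=-3->C
  (5,8):dx=-6,dy=-10->C; (5,9):dx=-9,dy=-14->C; (5,10):dx=-4,dy=-6->C; (6,7):dx=-3,dy=+1->D
  (6,8):dx=-7,dy=-6->C; (6,9):dx=-10,dy=-10->C; (6,10):dx=-5,dy=-2->C; (7,8):dx=-4,dy=-7->C
  (7,9):dx=-7,dy=-11->C; (7,10):dx=-2,dy=-3->C; (8,9):dx=-3,dy=-4->C; (8,10):dx=+2,dy=+4->C
  (9,10):dx=+5,dy=+8->C
Step 2: C = 40, D = 5, total pairs = 45.
Step 3: tau = (C - D)/(n(n-1)/2) = (40 - 5)/45 = 0.777778.
Step 4: Exact two-sided p-value (enumerate n! = 3628800 permutations of y under H0): p = 0.000946.
Step 5: alpha = 0.1. reject H0.

tau_b = 0.7778 (C=40, D=5), p = 0.000946, reject H0.


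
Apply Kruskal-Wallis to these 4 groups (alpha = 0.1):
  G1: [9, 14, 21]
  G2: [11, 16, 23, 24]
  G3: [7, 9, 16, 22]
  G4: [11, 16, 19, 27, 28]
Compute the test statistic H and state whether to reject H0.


Step 1: Combine all N = 16 observations and assign midranks.
sorted (value, group, rank): (7,G3,1), (9,G1,2.5), (9,G3,2.5), (11,G2,4.5), (11,G4,4.5), (14,G1,6), (16,G2,8), (16,G3,8), (16,G4,8), (19,G4,10), (21,G1,11), (22,G3,12), (23,G2,13), (24,G2,14), (27,G4,15), (28,G4,16)
Step 2: Sum ranks within each group.
R_1 = 19.5 (n_1 = 3)
R_2 = 39.5 (n_2 = 4)
R_3 = 23.5 (n_3 = 4)
R_4 = 53.5 (n_4 = 5)
Step 3: H = 12/(N(N+1)) * sum(R_i^2/n_i) - 3(N+1)
     = 12/(16*17) * (19.5^2/3 + 39.5^2/4 + 23.5^2/4 + 53.5^2/5) - 3*17
     = 0.044118 * 1227.33 - 51
     = 3.146691.
Step 4: Ties present; correction factor C = 1 - 36/(16^3 - 16) = 0.991176. Corrected H = 3.146691 / 0.991176 = 3.174703.
Step 5: Under H0, H ~ chi^2(3); p-value = 0.365466.
Step 6: alpha = 0.1. fail to reject H0.

H = 3.1747, df = 3, p = 0.365466, fail to reject H0.


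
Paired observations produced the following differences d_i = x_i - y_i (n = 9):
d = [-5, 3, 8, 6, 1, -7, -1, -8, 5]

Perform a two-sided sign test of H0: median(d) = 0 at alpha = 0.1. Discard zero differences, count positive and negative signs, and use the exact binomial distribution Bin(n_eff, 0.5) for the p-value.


Step 1: Discard zero differences. Original n = 9; n_eff = number of nonzero differences = 9.
Nonzero differences (with sign): -5, +3, +8, +6, +1, -7, -1, -8, +5
Step 2: Count signs: positive = 5, negative = 4.
Step 3: Under H0: P(positive) = 0.5, so the number of positives S ~ Bin(9, 0.5).
Step 4: Two-sided exact p-value = sum of Bin(9,0.5) probabilities at or below the observed probability = 1.000000.
Step 5: alpha = 0.1. fail to reject H0.

n_eff = 9, pos = 5, neg = 4, p = 1.000000, fail to reject H0.


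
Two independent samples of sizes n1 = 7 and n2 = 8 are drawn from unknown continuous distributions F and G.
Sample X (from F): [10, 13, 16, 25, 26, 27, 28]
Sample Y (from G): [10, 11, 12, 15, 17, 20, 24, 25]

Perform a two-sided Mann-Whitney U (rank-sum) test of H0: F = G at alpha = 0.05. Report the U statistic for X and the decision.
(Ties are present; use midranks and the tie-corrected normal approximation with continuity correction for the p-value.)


Step 1: Combine and sort all 15 observations; assign midranks.
sorted (value, group): (10,X), (10,Y), (11,Y), (12,Y), (13,X), (15,Y), (16,X), (17,Y), (20,Y), (24,Y), (25,X), (25,Y), (26,X), (27,X), (28,X)
ranks: 10->1.5, 10->1.5, 11->3, 12->4, 13->5, 15->6, 16->7, 17->8, 20->9, 24->10, 25->11.5, 25->11.5, 26->13, 27->14, 28->15
Step 2: Rank sum for X: R1 = 1.5 + 5 + 7 + 11.5 + 13 + 14 + 15 = 67.
Step 3: U_X = R1 - n1(n1+1)/2 = 67 - 7*8/2 = 67 - 28 = 39.
       U_Y = n1*n2 - U_X = 56 - 39 = 17.
Step 4: Ties are present, so use the tie-corrected normal approximation (with continuity correction) for the p-value.
Step 5: p-value = 0.223485; compare to alpha = 0.05. fail to reject H0.

U_X = 39, p = 0.223485, fail to reject H0 at alpha = 0.05.


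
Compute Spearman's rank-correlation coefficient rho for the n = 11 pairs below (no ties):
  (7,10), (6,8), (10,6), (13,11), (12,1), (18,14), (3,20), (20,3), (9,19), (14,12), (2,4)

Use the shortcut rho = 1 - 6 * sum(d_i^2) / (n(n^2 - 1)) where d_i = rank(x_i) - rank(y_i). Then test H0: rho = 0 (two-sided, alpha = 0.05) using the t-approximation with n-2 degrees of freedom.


Step 1: Rank x and y separately (midranks; no ties here).
rank(x): 7->4, 6->3, 10->6, 13->8, 12->7, 18->10, 3->2, 20->11, 9->5, 14->9, 2->1
rank(y): 10->6, 8->5, 6->4, 11->7, 1->1, 14->9, 20->11, 3->2, 19->10, 12->8, 4->3
Step 2: d_i = R_x(i) - R_y(i); compute d_i^2.
  (4-6)^2=4, (3-5)^2=4, (6-4)^2=4, (8-7)^2=1, (7-1)^2=36, (10-9)^2=1, (2-11)^2=81, (11-2)^2=81, (5-10)^2=25, (9-8)^2=1, (1-3)^2=4
sum(d^2) = 242.
Step 3: rho = 1 - 6*242 / (11*(11^2 - 1)) = 1 - 1452/1320 = -0.100000.
Step 4: Under H0, t = rho * sqrt((n-2)/(1-rho^2)) = -0.3015 ~ t(9).
Step 5: Two-sided p-value from the t-distribution with 9 df = 0.769875.
Step 6: alpha = 0.05. fail to reject H0.

rho = -0.1000, p = 0.769875, fail to reject H0 at alpha = 0.05.


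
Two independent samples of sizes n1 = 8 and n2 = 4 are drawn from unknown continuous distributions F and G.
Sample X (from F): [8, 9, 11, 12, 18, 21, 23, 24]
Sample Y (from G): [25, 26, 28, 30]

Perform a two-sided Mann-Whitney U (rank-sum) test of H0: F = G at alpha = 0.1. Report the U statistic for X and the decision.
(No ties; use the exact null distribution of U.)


Step 1: Combine and sort all 12 observations; assign midranks.
sorted (value, group): (8,X), (9,X), (11,X), (12,X), (18,X), (21,X), (23,X), (24,X), (25,Y), (26,Y), (28,Y), (30,Y)
ranks: 8->1, 9->2, 11->3, 12->4, 18->5, 21->6, 23->7, 24->8, 25->9, 26->10, 28->11, 30->12
Step 2: Rank sum for X: R1 = 1 + 2 + 3 + 4 + 5 + 6 + 7 + 8 = 36.
Step 3: U_X = R1 - n1(n1+1)/2 = 36 - 8*9/2 = 36 - 36 = 0.
       U_Y = n1*n2 - U_X = 32 - 0 = 32.
Step 4: No ties, so the exact null distribution of U (based on enumerating the C(12,8) = 495 equally likely rank assignments) gives the two-sided p-value.
Step 5: p-value = 0.004040; compare to alpha = 0.1. reject H0.

U_X = 0, p = 0.004040, reject H0 at alpha = 0.1.


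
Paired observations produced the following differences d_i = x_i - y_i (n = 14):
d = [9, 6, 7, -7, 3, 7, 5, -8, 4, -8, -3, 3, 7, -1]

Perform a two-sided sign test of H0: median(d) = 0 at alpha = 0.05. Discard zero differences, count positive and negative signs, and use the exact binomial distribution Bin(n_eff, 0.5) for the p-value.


Step 1: Discard zero differences. Original n = 14; n_eff = number of nonzero differences = 14.
Nonzero differences (with sign): +9, +6, +7, -7, +3, +7, +5, -8, +4, -8, -3, +3, +7, -1
Step 2: Count signs: positive = 9, negative = 5.
Step 3: Under H0: P(positive) = 0.5, so the number of positives S ~ Bin(14, 0.5).
Step 4: Two-sided exact p-value = sum of Bin(14,0.5) probabilities at or below the observed probability = 0.423950.
Step 5: alpha = 0.05. fail to reject H0.

n_eff = 14, pos = 9, neg = 5, p = 0.423950, fail to reject H0.


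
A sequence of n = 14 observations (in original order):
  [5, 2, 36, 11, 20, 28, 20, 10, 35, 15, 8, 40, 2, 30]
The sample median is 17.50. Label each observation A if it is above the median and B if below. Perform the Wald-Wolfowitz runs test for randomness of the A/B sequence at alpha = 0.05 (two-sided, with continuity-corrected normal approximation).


Step 1: Compute median = 17.50; label A = above, B = below.
Labels in order: BBABAAABABBABA  (n_A = 7, n_B = 7)
Step 2: Count runs R = 10.
Step 3: Under H0 (random ordering), E[R] = 2*n_A*n_B/(n_A+n_B) + 1 = 2*7*7/14 + 1 = 8.0000.
        Var[R] = 2*n_A*n_B*(2*n_A*n_B - n_A - n_B) / ((n_A+n_B)^2 * (n_A+n_B-1)) = 8232/2548 = 3.2308.
        SD[R] = 1.7974.
Step 4: Continuity-corrected z = (R - 0.5 - E[R]) / SD[R] = (10 - 0.5 - 8.0000) / 1.7974 = 0.8345.
Step 5: Two-sided p-value via normal approximation = 2*(1 - Phi(|z|)) = 0.403986.
Step 6: alpha = 0.05. fail to reject H0.

R = 10, z = 0.8345, p = 0.403986, fail to reject H0.


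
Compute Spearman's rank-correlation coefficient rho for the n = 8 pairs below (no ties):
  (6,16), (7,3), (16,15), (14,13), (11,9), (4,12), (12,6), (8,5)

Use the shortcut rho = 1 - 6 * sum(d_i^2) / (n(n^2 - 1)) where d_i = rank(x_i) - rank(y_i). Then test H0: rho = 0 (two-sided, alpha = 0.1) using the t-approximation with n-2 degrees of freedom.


Step 1: Rank x and y separately (midranks; no ties here).
rank(x): 6->2, 7->3, 16->8, 14->7, 11->5, 4->1, 12->6, 8->4
rank(y): 16->8, 3->1, 15->7, 13->6, 9->4, 12->5, 6->3, 5->2
Step 2: d_i = R_x(i) - R_y(i); compute d_i^2.
  (2-8)^2=36, (3-1)^2=4, (8-7)^2=1, (7-6)^2=1, (5-4)^2=1, (1-5)^2=16, (6-3)^2=9, (4-2)^2=4
sum(d^2) = 72.
Step 3: rho = 1 - 6*72 / (8*(8^2 - 1)) = 1 - 432/504 = 0.142857.
Step 4: Under H0, t = rho * sqrt((n-2)/(1-rho^2)) = 0.3536 ~ t(6).
Step 5: Two-sided p-value from the t-distribution with 6 df = 0.735765.
Step 6: alpha = 0.1. fail to reject H0.

rho = 0.1429, p = 0.735765, fail to reject H0 at alpha = 0.1.


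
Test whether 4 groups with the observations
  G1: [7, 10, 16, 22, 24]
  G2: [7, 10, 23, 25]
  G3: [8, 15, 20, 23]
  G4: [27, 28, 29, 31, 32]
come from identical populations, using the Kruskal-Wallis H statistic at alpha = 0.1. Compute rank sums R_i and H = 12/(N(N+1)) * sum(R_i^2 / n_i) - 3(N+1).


Step 1: Combine all N = 18 observations and assign midranks.
sorted (value, group, rank): (7,G1,1.5), (7,G2,1.5), (8,G3,3), (10,G1,4.5), (10,G2,4.5), (15,G3,6), (16,G1,7), (20,G3,8), (22,G1,9), (23,G2,10.5), (23,G3,10.5), (24,G1,12), (25,G2,13), (27,G4,14), (28,G4,15), (29,G4,16), (31,G4,17), (32,G4,18)
Step 2: Sum ranks within each group.
R_1 = 34 (n_1 = 5)
R_2 = 29.5 (n_2 = 4)
R_3 = 27.5 (n_3 = 4)
R_4 = 80 (n_4 = 5)
Step 3: H = 12/(N(N+1)) * sum(R_i^2/n_i) - 3(N+1)
     = 12/(18*19) * (34^2/5 + 29.5^2/4 + 27.5^2/4 + 80^2/5) - 3*19
     = 0.035088 * 1917.83 - 57
     = 10.292105.
Step 4: Ties present; correction factor C = 1 - 18/(18^3 - 18) = 0.996904. Corrected H = 10.292105 / 0.996904 = 10.324068.
Step 5: Under H0, H ~ chi^2(3); p-value = 0.016003.
Step 6: alpha = 0.1. reject H0.

H = 10.3241, df = 3, p = 0.016003, reject H0.


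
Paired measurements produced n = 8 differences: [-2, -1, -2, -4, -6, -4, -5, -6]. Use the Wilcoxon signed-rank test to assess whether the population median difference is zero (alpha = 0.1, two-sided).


Step 1: Drop any zero differences (none here) and take |d_i|.
|d| = [2, 1, 2, 4, 6, 4, 5, 6]
Step 2: Midrank |d_i| (ties get averaged ranks).
ranks: |2|->2.5, |1|->1, |2|->2.5, |4|->4.5, |6|->7.5, |4|->4.5, |5|->6, |6|->7.5
Step 3: Attach original signs; sum ranks with positive sign and with negative sign.
W+ = 0 = 0
W- = 2.5 + 1 + 2.5 + 4.5 + 7.5 + 4.5 + 6 + 7.5 = 36
(Check: W+ + W- = 36 should equal n(n+1)/2 = 36.)
Step 4: Test statistic W = min(W+, W-) = 0.
Step 5: Ties in |d|, so use the tie-corrected normal approximation.
        E[W] = n(n+1)/4 = 8*9/4 = 18.
        Tie groups: |d|=2 (t=2), |d|=4 (t=2), |d|=6 (t=2); sum(t^3 - t) = 18.
        Var[W] = n(n+1)(2n+1)/24 - sum(t^3-t)/48 = 1224/24 - 18/48 = 50.625.
        z = (W - E[W]) / sqrt(Var[W]) = (0 - 18) / 7.1151 = -2.5298.
        Two-sided p = 2*Phi(z) = 0.011412.
Step 6: alpha = 0.1. reject H0.

W+ = 0, W- = 36, W = min = 0, p = 0.011412, reject H0.


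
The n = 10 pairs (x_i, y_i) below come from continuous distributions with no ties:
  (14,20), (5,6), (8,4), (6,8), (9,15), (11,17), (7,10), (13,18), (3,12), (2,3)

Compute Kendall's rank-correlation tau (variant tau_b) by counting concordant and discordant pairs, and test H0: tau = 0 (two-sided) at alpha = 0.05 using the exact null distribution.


Step 1: Enumerate the 45 unordered pairs (i,j) with i<j and classify each by sign(x_j-x_i) * sign(y_j-y_i).
  (1,2):dx=-9,dy=-14->C; (1,3):dx=-6,dy=-16->C; (1,4):dx=-8,dy=-12->C; (1,5):dx=-5,dy=-5->C
  (1,6):dx=-3,dy=-3->C; (1,7):dx=-7,dy=-10->C; (1,8):dx=-1,dy=-2->C; (1,9):dx=-11,dy=-8->C
  (1,10):dx=-12,dy=-17->C; (2,3):dx=+3,dy=-2->D; (2,4):dx=+1,dy=+2->C; (2,5):dx=+4,dy=+9->C
  (2,6):dx=+6,dy=+11->C; (2,7):dx=+2,dy=+4->C; (2,8):dx=+8,dy=+12->C; (2,9):dx=-2,dy=+6->D
  (2,10):dx=-3,dy=-3->C; (3,4):dx=-2,dy=+4->D; (3,5):dx=+1,dy=+11->C; (3,6):dx=+3,dy=+13->C
  (3,7):dx=-1,dy=+6->D; (3,8):dx=+5,dy=+14->C; (3,9):dx=-5,dy=+8->D; (3,10):dx=-6,dy=-1->C
  (4,5):dx=+3,dy=+7->C; (4,6):dx=+5,dy=+9->C; (4,7):dx=+1,dy=+2->C; (4,8):dx=+7,dy=+10->C
  (4,9):dx=-3,dy=+4->D; (4,10):dx=-4,dy=-5->C; (5,6):dx=+2,dy=+2->C; (5,7):dx=-2,dy=-5->C
  (5,8):dx=+4,dy=+3->C; (5,9):dx=-6,dy=-3->C; (5,10):dx=-7,dy=-12->C; (6,7):dx=-4,dy=-7->C
  (6,8):dx=+2,dy=+1->C; (6,9):dx=-8,dy=-5->C; (6,10):dx=-9,dy=-14->C; (7,8):dx=+6,dy=+8->C
  (7,9):dx=-4,dy=+2->D; (7,10):dx=-5,dy=-7->C; (8,9):dx=-10,dy=-6->C; (8,10):dx=-11,dy=-15->C
  (9,10):dx=-1,dy=-9->C
Step 2: C = 38, D = 7, total pairs = 45.
Step 3: tau = (C - D)/(n(n-1)/2) = (38 - 7)/45 = 0.688889.
Step 4: Exact two-sided p-value (enumerate n! = 3628800 permutations of y under H0): p = 0.004687.
Step 5: alpha = 0.05. reject H0.

tau_b = 0.6889 (C=38, D=7), p = 0.004687, reject H0.


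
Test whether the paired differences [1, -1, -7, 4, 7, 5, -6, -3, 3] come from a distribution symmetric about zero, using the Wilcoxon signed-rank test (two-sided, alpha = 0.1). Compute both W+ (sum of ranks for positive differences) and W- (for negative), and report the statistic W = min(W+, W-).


Step 1: Drop any zero differences (none here) and take |d_i|.
|d| = [1, 1, 7, 4, 7, 5, 6, 3, 3]
Step 2: Midrank |d_i| (ties get averaged ranks).
ranks: |1|->1.5, |1|->1.5, |7|->8.5, |4|->5, |7|->8.5, |5|->6, |6|->7, |3|->3.5, |3|->3.5
Step 3: Attach original signs; sum ranks with positive sign and with negative sign.
W+ = 1.5 + 5 + 8.5 + 6 + 3.5 = 24.5
W- = 1.5 + 8.5 + 7 + 3.5 = 20.5
(Check: W+ + W- = 45 should equal n(n+1)/2 = 45.)
Step 4: Test statistic W = min(W+, W-) = 20.5.
Step 5: Ties in |d|, so use the tie-corrected normal approximation.
        E[W] = n(n+1)/4 = 9*10/4 = 22.5.
        Tie groups: |d|=1 (t=2), |d|=3 (t=2), |d|=7 (t=2); sum(t^3 - t) = 18.
        Var[W] = n(n+1)(2n+1)/24 - sum(t^3-t)/48 = 1710/24 - 18/48 = 70.875.
        z = (W - E[W]) / sqrt(Var[W]) = (20.5 - 22.5) / 8.4187 = -0.2376.
        Two-sided p = 2*Phi(z) = 0.812218.
Step 6: alpha = 0.1. fail to reject H0.

W+ = 24.5, W- = 20.5, W = min = 20.5, p = 0.812218, fail to reject H0.


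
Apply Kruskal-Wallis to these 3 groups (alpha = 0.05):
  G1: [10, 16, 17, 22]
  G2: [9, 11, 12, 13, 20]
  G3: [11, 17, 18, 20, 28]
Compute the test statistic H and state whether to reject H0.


Step 1: Combine all N = 14 observations and assign midranks.
sorted (value, group, rank): (9,G2,1), (10,G1,2), (11,G2,3.5), (11,G3,3.5), (12,G2,5), (13,G2,6), (16,G1,7), (17,G1,8.5), (17,G3,8.5), (18,G3,10), (20,G2,11.5), (20,G3,11.5), (22,G1,13), (28,G3,14)
Step 2: Sum ranks within each group.
R_1 = 30.5 (n_1 = 4)
R_2 = 27 (n_2 = 5)
R_3 = 47.5 (n_3 = 5)
Step 3: H = 12/(N(N+1)) * sum(R_i^2/n_i) - 3(N+1)
     = 12/(14*15) * (30.5^2/4 + 27^2/5 + 47.5^2/5) - 3*15
     = 0.057143 * 829.612 - 45
     = 2.406429.
Step 4: Ties present; correction factor C = 1 - 18/(14^3 - 14) = 0.993407. Corrected H = 2.406429 / 0.993407 = 2.422400.
Step 5: Under H0, H ~ chi^2(2); p-value = 0.297840.
Step 6: alpha = 0.05. fail to reject H0.

H = 2.4224, df = 2, p = 0.297840, fail to reject H0.


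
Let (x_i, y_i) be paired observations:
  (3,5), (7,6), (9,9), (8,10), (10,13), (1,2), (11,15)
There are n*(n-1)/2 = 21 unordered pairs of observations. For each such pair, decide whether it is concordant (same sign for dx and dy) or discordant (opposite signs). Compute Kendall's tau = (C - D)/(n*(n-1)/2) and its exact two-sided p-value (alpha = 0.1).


Step 1: Enumerate the 21 unordered pairs (i,j) with i<j and classify each by sign(x_j-x_i) * sign(y_j-y_i).
  (1,2):dx=+4,dy=+1->C; (1,3):dx=+6,dy=+4->C; (1,4):dx=+5,dy=+5->C; (1,5):dx=+7,dy=+8->C
  (1,6):dx=-2,dy=-3->C; (1,7):dx=+8,dy=+10->C; (2,3):dx=+2,dy=+3->C; (2,4):dx=+1,dy=+4->C
  (2,5):dx=+3,dy=+7->C; (2,6):dx=-6,dy=-4->C; (2,7):dx=+4,dy=+9->C; (3,4):dx=-1,dy=+1->D
  (3,5):dx=+1,dy=+4->C; (3,6):dx=-8,dy=-7->C; (3,7):dx=+2,dy=+6->C; (4,5):dx=+2,dy=+3->C
  (4,6):dx=-7,dy=-8->C; (4,7):dx=+3,dy=+5->C; (5,6):dx=-9,dy=-11->C; (5,7):dx=+1,dy=+2->C
  (6,7):dx=+10,dy=+13->C
Step 2: C = 20, D = 1, total pairs = 21.
Step 3: tau = (C - D)/(n(n-1)/2) = (20 - 1)/21 = 0.904762.
Step 4: Exact two-sided p-value (enumerate n! = 5040 permutations of y under H0): p = 0.002778.
Step 5: alpha = 0.1. reject H0.

tau_b = 0.9048 (C=20, D=1), p = 0.002778, reject H0.


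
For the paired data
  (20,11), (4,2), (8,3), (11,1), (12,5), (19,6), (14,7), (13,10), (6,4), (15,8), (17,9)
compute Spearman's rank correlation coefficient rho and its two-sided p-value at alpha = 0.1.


Step 1: Rank x and y separately (midranks; no ties here).
rank(x): 20->11, 4->1, 8->3, 11->4, 12->5, 19->10, 14->7, 13->6, 6->2, 15->8, 17->9
rank(y): 11->11, 2->2, 3->3, 1->1, 5->5, 6->6, 7->7, 10->10, 4->4, 8->8, 9->9
Step 2: d_i = R_x(i) - R_y(i); compute d_i^2.
  (11-11)^2=0, (1-2)^2=1, (3-3)^2=0, (4-1)^2=9, (5-5)^2=0, (10-6)^2=16, (7-7)^2=0, (6-10)^2=16, (2-4)^2=4, (8-8)^2=0, (9-9)^2=0
sum(d^2) = 46.
Step 3: rho = 1 - 6*46 / (11*(11^2 - 1)) = 1 - 276/1320 = 0.790909.
Step 4: Under H0, t = rho * sqrt((n-2)/(1-rho^2)) = 3.8774 ~ t(9).
Step 5: Two-sided p-value from the t-distribution with 9 df = 0.003746.
Step 6: alpha = 0.1. reject H0.

rho = 0.7909, p = 0.003746, reject H0 at alpha = 0.1.


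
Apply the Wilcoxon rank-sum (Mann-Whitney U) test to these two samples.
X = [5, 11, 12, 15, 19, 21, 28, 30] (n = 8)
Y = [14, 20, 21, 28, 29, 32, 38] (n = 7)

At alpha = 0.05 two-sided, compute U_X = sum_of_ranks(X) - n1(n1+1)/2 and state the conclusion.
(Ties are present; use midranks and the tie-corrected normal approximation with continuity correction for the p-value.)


Step 1: Combine and sort all 15 observations; assign midranks.
sorted (value, group): (5,X), (11,X), (12,X), (14,Y), (15,X), (19,X), (20,Y), (21,X), (21,Y), (28,X), (28,Y), (29,Y), (30,X), (32,Y), (38,Y)
ranks: 5->1, 11->2, 12->3, 14->4, 15->5, 19->6, 20->7, 21->8.5, 21->8.5, 28->10.5, 28->10.5, 29->12, 30->13, 32->14, 38->15
Step 2: Rank sum for X: R1 = 1 + 2 + 3 + 5 + 6 + 8.5 + 10.5 + 13 = 49.
Step 3: U_X = R1 - n1(n1+1)/2 = 49 - 8*9/2 = 49 - 36 = 13.
       U_Y = n1*n2 - U_X = 56 - 13 = 43.
Step 4: Ties are present, so use the tie-corrected normal approximation (with continuity correction) for the p-value.
Step 5: p-value = 0.092753; compare to alpha = 0.05. fail to reject H0.

U_X = 13, p = 0.092753, fail to reject H0 at alpha = 0.05.


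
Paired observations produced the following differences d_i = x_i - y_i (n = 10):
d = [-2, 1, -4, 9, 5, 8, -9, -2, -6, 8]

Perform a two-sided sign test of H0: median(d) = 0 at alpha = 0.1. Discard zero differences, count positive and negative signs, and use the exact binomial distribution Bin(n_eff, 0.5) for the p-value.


Step 1: Discard zero differences. Original n = 10; n_eff = number of nonzero differences = 10.
Nonzero differences (with sign): -2, +1, -4, +9, +5, +8, -9, -2, -6, +8
Step 2: Count signs: positive = 5, negative = 5.
Step 3: Under H0: P(positive) = 0.5, so the number of positives S ~ Bin(10, 0.5).
Step 4: Two-sided exact p-value = sum of Bin(10,0.5) probabilities at or below the observed probability = 1.000000.
Step 5: alpha = 0.1. fail to reject H0.

n_eff = 10, pos = 5, neg = 5, p = 1.000000, fail to reject H0.


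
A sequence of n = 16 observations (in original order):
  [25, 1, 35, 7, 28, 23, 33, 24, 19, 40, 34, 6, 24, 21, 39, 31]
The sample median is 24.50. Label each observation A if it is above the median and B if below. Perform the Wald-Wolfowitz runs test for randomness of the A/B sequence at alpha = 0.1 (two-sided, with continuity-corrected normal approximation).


Step 1: Compute median = 24.50; label A = above, B = below.
Labels in order: ABABABABBAABBBAA  (n_A = 8, n_B = 8)
Step 2: Count runs R = 11.
Step 3: Under H0 (random ordering), E[R] = 2*n_A*n_B/(n_A+n_B) + 1 = 2*8*8/16 + 1 = 9.0000.
        Var[R] = 2*n_A*n_B*(2*n_A*n_B - n_A - n_B) / ((n_A+n_B)^2 * (n_A+n_B-1)) = 14336/3840 = 3.7333.
        SD[R] = 1.9322.
Step 4: Continuity-corrected z = (R - 0.5 - E[R]) / SD[R] = (11 - 0.5 - 9.0000) / 1.9322 = 0.7763.
Step 5: Two-sided p-value via normal approximation = 2*(1 - Phi(|z|)) = 0.437558.
Step 6: alpha = 0.1. fail to reject H0.

R = 11, z = 0.7763, p = 0.437558, fail to reject H0.


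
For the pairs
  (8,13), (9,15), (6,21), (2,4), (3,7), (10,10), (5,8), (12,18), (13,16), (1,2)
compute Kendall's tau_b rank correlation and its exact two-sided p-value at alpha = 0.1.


Step 1: Enumerate the 45 unordered pairs (i,j) with i<j and classify each by sign(x_j-x_i) * sign(y_j-y_i).
  (1,2):dx=+1,dy=+2->C; (1,3):dx=-2,dy=+8->D; (1,4):dx=-6,dy=-9->C; (1,5):dx=-5,dy=-6->C
  (1,6):dx=+2,dy=-3->D; (1,7):dx=-3,dy=-5->C; (1,8):dx=+4,dy=+5->C; (1,9):dx=+5,dy=+3->C
  (1,10):dx=-7,dy=-11->C; (2,3):dx=-3,dy=+6->D; (2,4):dx=-7,dy=-11->C; (2,5):dx=-6,dy=-8->C
  (2,6):dx=+1,dy=-5->D; (2,7):dx=-4,dy=-7->C; (2,8):dx=+3,dy=+3->C; (2,9):dx=+4,dy=+1->C
  (2,10):dx=-8,dy=-13->C; (3,4):dx=-4,dy=-17->C; (3,5):dx=-3,dy=-14->C; (3,6):dx=+4,dy=-11->D
  (3,7):dx=-1,dy=-13->C; (3,8):dx=+6,dy=-3->D; (3,9):dx=+7,dy=-5->D; (3,10):dx=-5,dy=-19->C
  (4,5):dx=+1,dy=+3->C; (4,6):dx=+8,dy=+6->C; (4,7):dx=+3,dy=+4->C; (4,8):dx=+10,dy=+14->C
  (4,9):dx=+11,dy=+12->C; (4,10):dx=-1,dy=-2->C; (5,6):dx=+7,dy=+3->C; (5,7):dx=+2,dy=+1->C
  (5,8):dx=+9,dy=+11->C; (5,9):dx=+10,dy=+9->C; (5,10):dx=-2,dy=-5->C; (6,7):dx=-5,dy=-2->C
  (6,8):dx=+2,dy=+8->C; (6,9):dx=+3,dy=+6->C; (6,10):dx=-9,dy=-8->C; (7,8):dx=+7,dy=+10->C
  (7,9):dx=+8,dy=+8->C; (7,10):dx=-4,dy=-6->C; (8,9):dx=+1,dy=-2->D; (8,10):dx=-11,dy=-16->C
  (9,10):dx=-12,dy=-14->C
Step 2: C = 37, D = 8, total pairs = 45.
Step 3: tau = (C - D)/(n(n-1)/2) = (37 - 8)/45 = 0.644444.
Step 4: Exact two-sided p-value (enumerate n! = 3628800 permutations of y under H0): p = 0.009148.
Step 5: alpha = 0.1. reject H0.

tau_b = 0.6444 (C=37, D=8), p = 0.009148, reject H0.


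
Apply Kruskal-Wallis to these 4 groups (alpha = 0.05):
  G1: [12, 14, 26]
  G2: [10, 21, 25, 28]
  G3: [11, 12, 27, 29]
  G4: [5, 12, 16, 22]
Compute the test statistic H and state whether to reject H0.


Step 1: Combine all N = 15 observations and assign midranks.
sorted (value, group, rank): (5,G4,1), (10,G2,2), (11,G3,3), (12,G1,5), (12,G3,5), (12,G4,5), (14,G1,7), (16,G4,8), (21,G2,9), (22,G4,10), (25,G2,11), (26,G1,12), (27,G3,13), (28,G2,14), (29,G3,15)
Step 2: Sum ranks within each group.
R_1 = 24 (n_1 = 3)
R_2 = 36 (n_2 = 4)
R_3 = 36 (n_3 = 4)
R_4 = 24 (n_4 = 4)
Step 3: H = 12/(N(N+1)) * sum(R_i^2/n_i) - 3(N+1)
     = 12/(15*16) * (24^2/3 + 36^2/4 + 36^2/4 + 24^2/4) - 3*16
     = 0.050000 * 984 - 48
     = 1.200000.
Step 4: Ties present; correction factor C = 1 - 24/(15^3 - 15) = 0.992857. Corrected H = 1.200000 / 0.992857 = 1.208633.
Step 5: Under H0, H ~ chi^2(3); p-value = 0.750934.
Step 6: alpha = 0.05. fail to reject H0.

H = 1.2086, df = 3, p = 0.750934, fail to reject H0.
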